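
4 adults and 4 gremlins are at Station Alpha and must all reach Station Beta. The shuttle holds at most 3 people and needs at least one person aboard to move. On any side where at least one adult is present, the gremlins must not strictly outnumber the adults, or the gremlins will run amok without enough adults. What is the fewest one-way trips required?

9

Counting alone: each trip to Station Beta takes at most 3 across and each return brings at least 1 back, so after t trips out (and t−1 returns) at most 3t − (t−1) of the 8 are across; that first reaches 8 at t = 4, so at least 7 crossings are needed.
The safety rule pushes this higher. Following every safe sequence of crossings, the most of the 8 that can be at Station Beta as the shuttle arrives there on crossing 7 is 7 — never all 8.
So no plan with fewer than 9 crossings exists, and this one achieves 9:
1. 2 gremlins → Station Beta.  (Station Alpha: 4A 2G; Station Beta: 0A 2G)
2. 1 gremlin ← Station Alpha.  (Station Alpha: 4A 3G; Station Beta: 0A 1G)
3. 3 gremlins → Station Beta.  (Station Alpha: 4A 0G; Station Beta: 0A 4G)
4. 1 gremlin ← Station Alpha.  (Station Alpha: 4A 1G; Station Beta: 0A 3G)
5. 3 adults → Station Beta.  (Station Alpha: 1A 1G; Station Beta: 3A 3G)
6. 1 adult and 1 gremlin ← Station Alpha.  (Station Alpha: 2A 2G; Station Beta: 2A 2G)
7. 2 adults → Station Beta.  (Station Alpha: 0A 2G; Station Beta: 4A 2G)
8. 1 gremlin ← Station Alpha.  (Station Alpha: 0A 3G; Station Beta: 4A 1G)
9. 3 gremlins → Station Beta.  (Station Alpha: 0A 0G; Station Beta: 4A 4G)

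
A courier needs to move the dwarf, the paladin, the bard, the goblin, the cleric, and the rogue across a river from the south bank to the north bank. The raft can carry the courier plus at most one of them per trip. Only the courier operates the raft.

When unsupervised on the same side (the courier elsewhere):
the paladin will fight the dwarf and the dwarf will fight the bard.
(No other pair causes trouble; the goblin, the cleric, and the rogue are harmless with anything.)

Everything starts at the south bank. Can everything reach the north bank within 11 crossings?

Counting alone: the courier can take at most 1 across per trip to the north bank, so moving all 6 needs at least 6 loaded trips out, with a return between consecutive ones — at least 11 crossings.
The safety rule pushes this higher. Following every safe sequence of crossings, the most of the 6 that can be at the north bank as the raft arrives there on crossing 11 is 5 — never all 6.
So the move cannot be finished within 11 crossings. (The shortest complete plan takes 13:)
1. Courier goes to the north bank with the dwarf.
2. Courier goes back to the south bank alone.
3. Courier goes to the north bank with the paladin.
4. Courier goes back to the south bank with the dwarf.
5. Courier goes to the north bank with the bard.
6. Courier goes back to the south bank alone.
7. Courier goes to the north bank with the goblin.
8. Courier goes back to the south bank alone.
9. Courier goes to the north bank with the cleric.
10. Courier goes back to the south bank alone.
11. Courier goes to the north bank with the rogue.
12. Courier goes back to the south bank alone.
13. Courier goes to the north bank with the dwarf.

No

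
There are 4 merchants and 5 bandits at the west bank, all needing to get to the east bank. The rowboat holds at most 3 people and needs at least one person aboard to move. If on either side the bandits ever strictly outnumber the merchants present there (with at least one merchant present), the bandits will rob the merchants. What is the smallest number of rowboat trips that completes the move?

impossible

The bandits already outnumber the merchants at the west bank before anyone moves, so the starting position itself is disallowed.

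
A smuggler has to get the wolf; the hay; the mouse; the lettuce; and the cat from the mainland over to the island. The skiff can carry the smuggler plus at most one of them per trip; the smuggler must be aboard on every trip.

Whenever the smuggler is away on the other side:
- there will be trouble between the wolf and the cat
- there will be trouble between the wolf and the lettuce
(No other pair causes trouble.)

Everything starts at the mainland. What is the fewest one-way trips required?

11

Counting alone: the smuggler can take at most 1 across per trip to the island, so moving all 5 needs at least 5 loaded trips out, with a return between consecutive ones — at least 9 crossings.
The safety rule pushes this higher. Following every safe sequence of crossings, the most of the 5 that can be at the island as the skiff arrives there on crossing 9 is 4 — never all 5.
So no plan with fewer than 11 crossings exists, and this one achieves 11:
1. Smuggler goes to the island with the wolf.  [the mainland: the cat, the hay, the lettuce, the mouse | the island: the wolf]
2. Smuggler goes back to the mainland alone.  [the mainland: the cat, the hay, the lettuce, the mouse | the island: the wolf]
3. Smuggler goes to the island with the hay.  [the mainland: the cat, the lettuce, the mouse | the island: the hay, the wolf]
4. Smuggler goes back to the mainland alone.  [the mainland: the cat, the lettuce, the mouse | the island: the hay, the wolf]
5. Smuggler goes to the island with the mouse.  [the mainland: the cat, the lettuce | the island: the hay, the mouse, the wolf]
6. Smuggler goes back to the mainland alone.  [the mainland: the cat, the lettuce | the island: the hay, the mouse, the wolf]
7. Smuggler goes to the island with the lettuce.  [the mainland: the cat | the island: the hay, the lettuce, the mouse, the wolf]
8. Smuggler goes back to the mainland with the wolf.  [the mainland: the cat, the wolf | the island: the hay, the lettuce, the mouse]
9. Smuggler goes to the island with the cat.  [the mainland: the wolf | the island: the cat, the hay, the lettuce, the mouse]
10. Smuggler goes back to the mainland alone.  [the mainland: the wolf | the island: the cat, the hay, the lettuce, the mouse]
11. Smuggler goes to the island with the wolf.  [the mainland: — | the island: the cat, the hay, the lettuce, the mouse, the wolf]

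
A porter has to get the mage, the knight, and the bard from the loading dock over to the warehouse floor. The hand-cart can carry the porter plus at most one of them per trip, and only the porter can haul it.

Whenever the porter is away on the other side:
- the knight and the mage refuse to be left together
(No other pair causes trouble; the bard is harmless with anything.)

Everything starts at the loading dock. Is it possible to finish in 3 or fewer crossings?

Counting alone: the porter can take at most 1 across per trip to the warehouse floor, so moving all 3 needs at least 3 loaded trips out, with a return between consecutive ones — at least 5 crossings.
Since 3 < 5, 3 crossings cannot be enough. (The shortest complete plan in fact takes 5:)
1. Porter goes to the warehouse floor with the mage.  [the loading dock: the bard, the knight | the warehouse floor: the mage]
2. Porter goes back to the loading dock alone.  [the loading dock: the bard, the knight | the warehouse floor: the mage]
3. Porter goes to the warehouse floor with the bard.  [the loading dock: the knight | the warehouse floor: the bard, the mage]
4. Porter goes back to the loading dock alone.  [the loading dock: the knight | the warehouse floor: the bard, the mage]
5. Porter goes to the warehouse floor with the knight.  [the loading dock: — | the warehouse floor: the bard, the knight, the mage]

No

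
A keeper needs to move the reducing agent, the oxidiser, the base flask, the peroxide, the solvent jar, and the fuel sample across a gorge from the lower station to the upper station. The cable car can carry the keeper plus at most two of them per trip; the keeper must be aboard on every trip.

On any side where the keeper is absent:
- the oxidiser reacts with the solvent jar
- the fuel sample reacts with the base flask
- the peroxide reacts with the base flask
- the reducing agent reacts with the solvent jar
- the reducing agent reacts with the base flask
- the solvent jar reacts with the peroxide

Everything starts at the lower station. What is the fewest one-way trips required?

7

Counting alone: the keeper can take at most 2 across per trip to the upper station, so moving all 6 needs at least 3 loaded trips out, with a return between consecutive ones — at least 5 crossings.
The safety rule pushes this higher. Following every safe sequence of crossings, the most of the 6 that can be at the upper station as the cable car arrives there on crossing 5 is 4 — never all 6.
So no plan with fewer than 7 crossings exists, and this one achieves 7:
1. Keeper goes to the upper station with the base flask and the solvent jar.  [the lower station: the fuel sample, the oxidiser, the peroxide, the reducing agent | the upper station: the base flask, the solvent jar]
2. Keeper goes back to the lower station alone.  [the lower station: the fuel sample, the oxidiser, the peroxide, the reducing agent | the upper station: the base flask, the solvent jar]
3. Keeper goes to the upper station with the oxidiser and the reducing agent.  [the lower station: the fuel sample, the peroxide | the upper station: the base flask, the oxidiser, the reducing agent, the solvent jar]
4. Keeper goes back to the lower station with the base flask and the solvent jar.  [the lower station: the base flask, the fuel sample, the peroxide, the solvent jar | the upper station: the oxidiser, the reducing agent]
5. Keeper goes to the upper station with the fuel sample and the peroxide.  [the lower station: the base flask, the solvent jar | the upper station: the fuel sample, the oxidiser, the peroxide, the reducing agent]
6. Keeper goes back to the lower station alone.  [the lower station: the base flask, the solvent jar | the upper station: the fuel sample, the oxidiser, the peroxide, the reducing agent]
7. Keeper goes to the upper station with the base flask and the solvent jar.  [the lower station: — | the upper station: the base flask, the fuel sample, the oxidiser, the peroxide, the reducing agent, the solvent jar]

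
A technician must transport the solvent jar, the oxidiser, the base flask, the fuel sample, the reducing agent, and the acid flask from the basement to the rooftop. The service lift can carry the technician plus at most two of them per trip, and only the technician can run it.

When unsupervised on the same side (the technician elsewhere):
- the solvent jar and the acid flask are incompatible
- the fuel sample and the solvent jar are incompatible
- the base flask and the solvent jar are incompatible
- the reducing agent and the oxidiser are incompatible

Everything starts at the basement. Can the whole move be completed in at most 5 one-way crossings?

Counting alone: the technician can take at most 2 across per trip to the rooftop, so moving all 6 needs at least 3 loaded trips out, with a return between consecutive ones — at least 5 crossings.
The safety rule pushes this higher. Following every safe sequence of crossings, the most of the 6 that can be at the rooftop as the service lift arrives there on crossing 5 is 5 — never all 6.
So the move cannot be finished within 5 crossings. (The shortest complete plan takes 7:)
1. Technician goes to the rooftop with the oxidiser and the solvent jar.  [the basement: the acid flask, the base flask, the fuel sample, the reducing agent | the rooftop: the oxidiser, the solvent jar]
2. Technician goes back to the basement alone.  [the basement: the acid flask, the base flask, the fuel sample, the reducing agent | the rooftop: the oxidiser, the solvent jar]
3. Technician goes to the rooftop with the base flask.  [the basement: the acid flask, the fuel sample, the reducing agent | the rooftop: the base flask, the oxidiser, the solvent jar]
4. Technician goes back to the basement with the solvent jar.  [the basement: the acid flask, the fuel sample, the reducing agent, the solvent jar | the rooftop: the base flask, the oxidiser]
5. Technician goes to the rooftop with the acid flask and the fuel sample.  [the basement: the reducing agent, the solvent jar | the rooftop: the acid flask, the base flask, the fuel sample, the oxidiser]
6. Technician goes back to the basement alone.  [the basement: the reducing agent, the solvent jar | the rooftop: the acid flask, the base flask, the fuel sample, the oxidiser]
7. Technician goes to the rooftop with the reducing agent and the solvent jar.  [the basement: — | the rooftop: the acid flask, the base flask, the fuel sample, the oxidiser, the reducing agent, the solvent jar]

No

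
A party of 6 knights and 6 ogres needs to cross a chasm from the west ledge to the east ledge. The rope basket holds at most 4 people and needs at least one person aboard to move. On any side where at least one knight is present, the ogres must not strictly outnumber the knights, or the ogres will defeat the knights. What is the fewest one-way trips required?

Counting alone: each trip to the east ledge takes at most 4 across and each return brings at least 1 back, so after t trips out (and t−1 returns) at most 4t − (t−1) of the 12 are across; that first reaches 12 at t = 4, so at least 7 crossings are needed.
The safety rule pushes this higher. Following every safe sequence of crossings, the most of the 12 that can be at the east ledge as the rope basket arrives there on crossing 7 is 11 — never all 12.
So no plan with fewer than 9 crossings exists, and this one achieves 9:
1. 2 ogres → the east ledge.  (the west ledge: 6K 4O; the east ledge: 0K 2O)
2. 1 ogre ← the west ledge.  (the west ledge: 6K 5O; the east ledge: 0K 1O)
3. 4 ogres → the east ledge.  (the west ledge: 6K 1O; the east ledge: 0K 5O)
4. 1 ogre ← the west ledge.  (the west ledge: 6K 2O; the east ledge: 0K 4O)
5. 4 knights → the east ledge.  (the west ledge: 2K 2O; the east ledge: 4K 4O)
6. 1 knight and 1 ogre ← the west ledge.  (the west ledge: 3K 3O; the east ledge: 3K 3O)
7. 2 knights and 2 ogres → the east ledge.  (the west ledge: 1K 1O; the east ledge: 5K 5O)
8. 1 knight and 1 ogre ← the west ledge.  (the west ledge: 2K 2O; the east ledge: 4K 4O)
9. 2 knights and 2 ogres → the east ledge.  (the west ledge: 0K 0O; the east ledge: 6K 6O)

9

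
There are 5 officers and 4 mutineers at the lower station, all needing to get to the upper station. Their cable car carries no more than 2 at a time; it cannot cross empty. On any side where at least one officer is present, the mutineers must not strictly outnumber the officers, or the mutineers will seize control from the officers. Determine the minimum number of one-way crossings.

Counting alone: each trip to the upper station takes at most 2 across and each return brings at least 1 back, so after t trips out (and t−1 returns) at most 2t − (t−1) of the 9 are across; that first reaches 9 at t = 8, so at least 15 crossings are needed.
The plan below uses exactly 15 crossings, so it is optimal:
1. 2 mutineers → the upper station.  (the lower station: 5O 2M; the upper station: 0O 2M)
2. 1 mutineer ← the lower station.  (the lower station: 5O 3M; the upper station: 0O 1M)
3. 2 mutineers → the upper station.  (the lower station: 5O 1M; the upper station: 0O 3M)
4. 1 mutineer ← the lower station.  (the lower station: 5O 2M; the upper station: 0O 2M)
5. 2 officers → the upper station.  (the lower station: 3O 2M; the upper station: 2O 2M)
6. 1 mutineer ← the lower station.  (the lower station: 3O 3M; the upper station: 2O 1M)
7. 1 officer and 1 mutineer → the upper station.  (the lower station: 2O 2M; the upper station: 3O 2M)
8. 1 officer ← the lower station.  (the lower station: 3O 2M; the upper station: 2O 2M)
9. 1 officer and 1 mutineer → the upper station.  (the lower station: 2O 1M; the upper station: 3O 3M)
10. 1 mutineer ← the lower station.  (the lower station: 2O 2M; the upper station: 3O 2M)
11. 1 officer and 1 mutineer → the upper station.  (the lower station: 1O 1M; the upper station: 4O 3M)
12. 1 officer ← the lower station.  (the lower station: 2O 1M; the upper station: 3O 3M)
13. 1 officer and 1 mutineer → the upper station.  (the lower station: 1O 0M; the upper station: 4O 4M)
14. 1 mutineer ← the lower station.  (the lower station: 1O 1M; the upper station: 4O 3M)
15. 1 officer and 1 mutineer → the upper station.  (the lower station: 0O 0M; the upper station: 5O 4M)

15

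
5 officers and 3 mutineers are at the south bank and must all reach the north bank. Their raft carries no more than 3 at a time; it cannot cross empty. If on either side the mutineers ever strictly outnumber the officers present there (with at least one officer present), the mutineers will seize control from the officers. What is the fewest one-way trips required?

7

Counting alone: each trip to the north bank takes at most 3 across and each return brings at least 1 back, so after t trips out (and t−1 returns) at most 3t − (t−1) of the 8 are across; that first reaches 8 at t = 4, so at least 7 crossings are needed.
The plan below uses exactly 7 crossings, so it is optimal:
1. 2 mutineers → the north bank.  (the south bank: 5O 1M; the north bank: 0O 2M)
2. 1 mutineer ← the south bank.  (the south bank: 5O 2M; the north bank: 0O 1M)
3. 2 officers and 1 mutineer → the north bank.  (the south bank: 3O 1M; the north bank: 2O 2M)
4. 1 mutineer ← the south bank.  (the south bank: 3O 2M; the north bank: 2O 1M)
5. 1 officer and 2 mutineers → the north bank.  (the south bank: 2O 0M; the north bank: 3O 3M)
6. 1 mutineer ← the south bank.  (the south bank: 2O 1M; the north bank: 3O 2M)
7. 2 officers and 1 mutineer → the north bank.  (the south bank: 0O 0M; the north bank: 5O 3M)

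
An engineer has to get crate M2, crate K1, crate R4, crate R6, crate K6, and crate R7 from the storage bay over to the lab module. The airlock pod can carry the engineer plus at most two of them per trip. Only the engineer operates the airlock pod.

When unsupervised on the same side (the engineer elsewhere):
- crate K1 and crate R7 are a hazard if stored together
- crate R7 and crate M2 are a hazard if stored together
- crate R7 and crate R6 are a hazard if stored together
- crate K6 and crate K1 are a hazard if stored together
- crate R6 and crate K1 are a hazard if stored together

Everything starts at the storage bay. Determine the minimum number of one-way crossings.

Counting alone: the engineer can take at most 2 across per trip to the lab module, so moving all 6 needs at least 3 loaded trips out, with a return between consecutive ones — at least 5 crossings.
The safety rule pushes this higher. Following every safe sequence of crossings, the most of the 6 that can be at the lab module as the airlock pod arrives there on crossings 5, 7 is 4, 5 respectively — never all 6.
So no plan with fewer than 9 crossings exists, and this one achieves 9:
1. Engineer goes to the lab module with crate K1 and crate R7.  [the storage bay: crate K6, crate M2, crate R4, crate R6 | the lab module: crate K1, crate R7]
2. Engineer goes back to the storage bay with crate K1.  [the storage bay: crate K1, crate K6, crate M2, crate R4, crate R6 | the lab module: crate R7]
3. Engineer goes to the lab module with crate K1 and crate M2.  [the storage bay: crate K6, crate R4, crate R6 | the lab module: crate K1, crate M2, crate R7]
4. Engineer goes back to the storage bay with crate R7.  [the storage bay: crate K6, crate R4, crate R6, crate R7 | the lab module: crate K1, crate M2]
5. Engineer goes to the lab module with crate R4 and crate R6.  [the storage bay: crate K6, crate R7 | the lab module: crate K1, crate M2, crate R4, crate R6]
6. Engineer goes back to the storage bay with crate K1.  [the storage bay: crate K1, crate K6, crate R7 | the lab module: crate M2, crate R4, crate R6]
7. Engineer goes to the lab module with crate K1 and crate K6.  [the storage bay: crate R7 | the lab module: crate K1, crate K6, crate M2, crate R4, crate R6]
8. Engineer goes back to the storage bay with crate K1.  [the storage bay: crate K1, crate R7 | the lab module: crate K6, crate M2, crate R4, crate R6]
9. Engineer goes to the lab module with crate K1 and crate R7.  [the storage bay: — | the lab module: crate K1, crate K6, crate M2, crate R4, crate R6, crate R7]

9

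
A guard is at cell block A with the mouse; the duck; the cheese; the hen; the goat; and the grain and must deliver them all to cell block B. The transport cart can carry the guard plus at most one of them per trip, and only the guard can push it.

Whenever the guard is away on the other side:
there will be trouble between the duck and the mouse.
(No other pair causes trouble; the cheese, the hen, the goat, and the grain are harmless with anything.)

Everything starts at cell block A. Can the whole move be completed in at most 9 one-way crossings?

Counting alone: the guard can take at most 1 across per trip to cell block B, so moving all 6 needs at least 6 loaded trips out, with a return between consecutive ones — at least 11 crossings.
Since 9 < 11, 9 crossings cannot be enough. (The shortest complete plan in fact takes 11:)
1. Guard goes to cell block B with the mouse.  [cell block A: the cheese, the duck, the goat, the grain, the hen | cell block B: the mouse]
2. Guard goes back to cell block A alone.  [cell block A: the cheese, the duck, the goat, the grain, the hen | cell block B: the mouse]
3. Guard goes to cell block B with the cheese.  [cell block A: the duck, the goat, the grain, the hen | cell block B: the cheese, the mouse]
4. Guard goes back to cell block A alone.  [cell block A: the duck, the goat, the grain, the hen | cell block B: the cheese, the mouse]
5. Guard goes to cell block B with the hen.  [cell block A: the duck, the goat, the grain | cell block B: the cheese, the hen, the mouse]
6. Guard goes back to cell block A alone.  [cell block A: the duck, the goat, the grain | cell block B: the cheese, the hen, the mouse]
7. Guard goes to cell block B with the goat.  [cell block A: the duck, the grain | cell block B: the cheese, the goat, the hen, the mouse]
8. Guard goes back to cell block A alone.  [cell block A: the duck, the grain | cell block B: the cheese, the goat, the hen, the mouse]
9. Guard goes to cell block B with the grain.  [cell block A: the duck | cell block B: the cheese, the goat, the grain, the hen, the mouse]
10. Guard goes back to cell block A alone.  [cell block A: the duck | cell block B: the cheese, the goat, the grain, the hen, the mouse]
11. Guard goes to cell block B with the duck.  [cell block A: — | cell block B: the cheese, the duck, the goat, the grain, the hen, the mouse]

No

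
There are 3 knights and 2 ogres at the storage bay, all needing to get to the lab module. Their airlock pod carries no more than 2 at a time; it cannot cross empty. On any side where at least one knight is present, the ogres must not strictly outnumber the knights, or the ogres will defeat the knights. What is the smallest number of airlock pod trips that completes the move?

Counting alone: each trip to the lab module takes at most 2 across and each return brings at least 1 back, so after t trips out (and t−1 returns) at most 2t − (t−1) of the 5 are across; that first reaches 5 at t = 4, so at least 7 crossings are needed.
The plan below uses exactly 7 crossings, so it is optimal:
1. 2 ogres → the lab module.  (the storage bay: 3K 0O; the lab module: 0K 2O)
2. 1 ogre ← the storage bay.  (the storage bay: 3K 1O; the lab module: 0K 1O)
3. 2 knights → the lab module.  (the storage bay: 1K 1O; the lab module: 2K 1O)
4. 1 knight ← the storage bay.  (the storage bay: 2K 1O; the lab module: 1K 1O)
5. 1 knight and 1 ogre → the lab module.  (the storage bay: 1K 0O; the lab module: 2K 2O)
6. 1 ogre ← the storage bay.  (the storage bay: 1K 1O; the lab module: 2K 1O)
7. 1 knight and 1 ogre → the lab module.  (the storage bay: 0K 0O; the lab module: 3K 2O)

7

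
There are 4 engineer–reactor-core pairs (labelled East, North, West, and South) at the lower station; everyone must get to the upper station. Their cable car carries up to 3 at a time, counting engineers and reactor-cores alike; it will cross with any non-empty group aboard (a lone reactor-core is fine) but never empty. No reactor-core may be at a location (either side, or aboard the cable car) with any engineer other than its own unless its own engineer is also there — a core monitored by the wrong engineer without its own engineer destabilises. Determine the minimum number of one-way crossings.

9

Counting alone: each trip to the upper station takes at most 3 across and each return brings at least 1 back, so after t trips out (and t−1 returns) at most 3t − (t−1) of the 8 are across; that first reaches 8 at t = 4, so at least 7 crossings are needed.
The safety rule pushes this higher. Following every safe sequence of crossings, the most of the 8 that can be at the upper station as the cable car arrives there on crossing 7 is 7 — never all 8.
So no plan with fewer than 9 crossings exists, and this one achieves 9:
1. engineer East and reactor-core East cross → the upper station.
2. engineer East crosses ← the lower station.
3. engineer East, engineer North, and reactor-core North cross → the upper station.
4. engineer East and reactor-core East cross ← the lower station.
5. engineer East, engineer South, and engineer West cross → the upper station.
6. reactor-core North crosses ← the lower station.
7. reactor-core East and reactor-core North cross → the upper station.
8. reactor-core East crosses ← the lower station.
9. reactor-core East, reactor-core South, and reactor-core West cross → the upper station.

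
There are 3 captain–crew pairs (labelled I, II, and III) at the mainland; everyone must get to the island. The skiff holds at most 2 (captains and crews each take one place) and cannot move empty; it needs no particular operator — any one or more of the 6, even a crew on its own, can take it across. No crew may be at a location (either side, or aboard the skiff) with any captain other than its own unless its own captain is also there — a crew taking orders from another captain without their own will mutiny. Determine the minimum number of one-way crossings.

11

Counting alone: each trip to the island takes at most 2 across and each return brings at least 1 back, so after t trips out (and t−1 returns) at most 2t − (t−1) of the 6 are across; that first reaches 6 at t = 5, so at least 9 crossings are needed.
The safety rule pushes this higher. Following every safe sequence of crossings, the most of the 6 that can be at the island as the skiff arrives there on crossing 9 is 5 — never all 6.
So no plan with fewer than 11 crossings exists, and this one achieves 11:
1. captain I and crew I cross → the island.
2. captain I crosses ← the mainland.
3. crew II and crew III cross → the island.
4. crew I crosses ← the mainland.
5. captain II and captain III cross → the island.
6. captain II and crew II cross ← the mainland.
7. captain I and captain II cross → the island.
8. crew III crosses ← the mainland.
9. crew I and crew II cross → the island.
10. captain III crosses ← the mainland.
11. captain III and crew III cross → the island.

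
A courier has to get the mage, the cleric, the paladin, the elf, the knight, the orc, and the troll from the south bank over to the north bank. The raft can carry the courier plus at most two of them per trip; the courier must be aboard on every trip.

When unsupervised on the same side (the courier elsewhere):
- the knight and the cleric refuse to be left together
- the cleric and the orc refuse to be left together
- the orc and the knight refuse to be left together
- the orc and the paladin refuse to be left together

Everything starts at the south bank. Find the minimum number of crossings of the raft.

11

Counting alone: the courier can take at most 2 across per trip to the north bank, so moving all 7 needs at least 4 loaded trips out, with a return between consecutive ones — at least 7 crossings.
The safety rule pushes this higher. Following every safe sequence of crossings, the most of the 7 that can be at the north bank as the raft arrives there on crossings 7, 9 is 5, 6 respectively — never all 7.
So no plan with fewer than 11 crossings exists, and this one achieves 11:
1. Courier goes to the north bank with the cleric and the orc.  [the south bank: the elf, the knight, the mage, the paladin, the troll | the north bank: the cleric, the orc]
2. Courier goes back to the south bank with the cleric.  [the south bank: the cleric, the elf, the knight, the mage, the paladin, the troll | the north bank: the orc]
3. Courier goes to the north bank with the cleric and the mage.  [the south bank: the elf, the knight, the paladin, the troll | the north bank: the cleric, the mage, the orc]
4. Courier goes back to the south bank with the cleric.  [the south bank: the cleric, the elf, the knight, the paladin, the troll | the north bank: the mage, the orc]
5. Courier goes to the north bank with the cleric and the paladin.  [the south bank: the elf, the knight, the troll | the north bank: the cleric, the mage, the orc, the paladin]
6. Courier goes back to the south bank with the orc.  [the south bank: the elf, the knight, the orc, the troll | the north bank: the cleric, the mage, the paladin]
7. Courier goes to the north bank with the elf and the knight.  [the south bank: the orc, the troll | the north bank: the cleric, the elf, the knight, the mage, the paladin]
8. Courier goes back to the south bank with the cleric.  [the south bank: the cleric, the orc, the troll | the north bank: the elf, the knight, the mage, the paladin]
9. Courier goes to the north bank with the cleric and the troll.  [the south bank: the orc | the north bank: the cleric, the elf, the knight, the mage, the paladin, the troll]
10. Courier goes back to the south bank with the cleric.  [the south bank: the cleric, the orc | the north bank: the elf, the knight, the mage, the paladin, the troll]
11. Courier goes to the north bank with the cleric and the orc.  [the south bank: — | the north bank: the cleric, the elf, the knight, the mage, the orc, the paladin, the troll]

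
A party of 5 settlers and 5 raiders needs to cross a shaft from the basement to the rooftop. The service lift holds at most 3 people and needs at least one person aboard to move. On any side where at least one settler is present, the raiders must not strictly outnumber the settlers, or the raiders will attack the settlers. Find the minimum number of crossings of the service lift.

11

Counting alone: each trip to the rooftop takes at most 3 across and each return brings at least 1 back, so after t trips out (and t−1 returns) at most 3t − (t−1) of the 10 are across; that first reaches 10 at t = 5, so at least 9 crossings are needed.
The safety rule pushes this higher. Following every safe sequence of crossings, the most of the 10 that can be at the rooftop as the service lift arrives there on crossing 9 is 9 — never all 10.
So no plan with fewer than 11 crossings exists, and this one achieves 11:
1. 2 raiders → the rooftop.  (the basement: 5S 3R; the rooftop: 0S 2R)
2. 1 raider ← the basement.  (the basement: 5S 4R; the rooftop: 0S 1R)
3. 3 raiders → the rooftop.  (the basement: 5S 1R; the rooftop: 0S 4R)
4. 1 raider ← the basement.  (the basement: 5S 2R; the rooftop: 0S 3R)
5. 3 settlers → the rooftop.  (the basement: 2S 2R; the rooftop: 3S 3R)
6. 1 settler and 1 raider ← the basement.  (the basement: 3S 3R; the rooftop: 2S 2R)
7. 3 settlers → the rooftop.  (the basement: 0S 3R; the rooftop: 5S 2R)
8. 1 raider ← the basement.  (the basement: 0S 4R; the rooftop: 5S 1R)
9. 2 raiders → the rooftop.  (the basement: 0S 2R; the rooftop: 5S 3R)
10. 1 raider ← the basement.  (the basement: 0S 3R; the rooftop: 5S 2R)
11. 3 raiders → the rooftop.  (the basement: 0S 0R; the rooftop: 5S 5R)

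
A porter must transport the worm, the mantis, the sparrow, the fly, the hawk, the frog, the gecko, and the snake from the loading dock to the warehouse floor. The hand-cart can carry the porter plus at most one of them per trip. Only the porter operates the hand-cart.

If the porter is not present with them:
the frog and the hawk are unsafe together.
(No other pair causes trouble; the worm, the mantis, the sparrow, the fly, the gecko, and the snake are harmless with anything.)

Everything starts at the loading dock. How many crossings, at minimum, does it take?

15

Counting alone: the porter can take at most 1 across per trip to the warehouse floor, so moving all 8 needs at least 8 loaded trips out, with a return between consecutive ones — at least 15 crossings.
The plan below uses exactly 15 crossings, so it is optimal:
1. Porter goes to the warehouse floor with the hawk.  [the loading dock: the fly, the frog, the gecko, the mantis, the snake, the sparrow, the worm | the warehouse floor: the hawk]
2. Porter goes back to the loading dock alone.  [the loading dock: the fly, the frog, the gecko, the mantis, the snake, the sparrow, the worm | the warehouse floor: the hawk]
3. Porter goes to the warehouse floor with the worm.  [the loading dock: the fly, the frog, the gecko, the mantis, the snake, the sparrow | the warehouse floor: the hawk, the worm]
4. Porter goes back to the loading dock alone.  [the loading dock: the fly, the frog, the gecko, the mantis, the snake, the sparrow | the warehouse floor: the hawk, the worm]
5. Porter goes to the warehouse floor with the mantis.  [the loading dock: the fly, the frog, the gecko, the snake, the sparrow | the warehouse floor: the hawk, the mantis, the worm]
6. Porter goes back to the loading dock alone.  [the loading dock: the fly, the frog, the gecko, the snake, the sparrow | the warehouse floor: the hawk, the mantis, the worm]
7. Porter goes to the warehouse floor with the sparrow.  [the loading dock: the fly, the frog, the gecko, the snake | the warehouse floor: the hawk, the mantis, the sparrow, the worm]
8. Porter goes back to the loading dock alone.  [the loading dock: the fly, the frog, the gecko, the snake | the warehouse floor: the hawk, the mantis, the sparrow, the worm]
9. Porter goes to the warehouse floor with the fly.  [the loading dock: the frog, the gecko, the snake | the warehouse floor: the fly, the hawk, the mantis, the sparrow, the worm]
10. Porter goes back to the loading dock alone.  [the loading dock: the frog, the gecko, the snake | the warehouse floor: the fly, the hawk, the mantis, the sparrow, the worm]
11. Porter goes to the warehouse floor with the gecko.  [the loading dock: the frog, the snake | the warehouse floor: the fly, the gecko, the hawk, the mantis, the sparrow, the worm]
12. Porter goes back to the loading dock alone.  [the loading dock: the frog, the snake | the warehouse floor: the fly, the gecko, the hawk, the mantis, the sparrow, the worm]
13. Porter goes to the warehouse floor with the snake.  [the loading dock: the frog | the warehouse floor: the fly, the gecko, the hawk, the mantis, the snake, the sparrow, the worm]
14. Porter goes back to the loading dock alone.  [the loading dock: the frog | the warehouse floor: the fly, the gecko, the hawk, the mantis, the snake, the sparrow, the worm]
15. Porter goes to the warehouse floor with the frog.  [the loading dock: — | the warehouse floor: the fly, the frog, the gecko, the hawk, the mantis, the snake, the sparrow, the worm]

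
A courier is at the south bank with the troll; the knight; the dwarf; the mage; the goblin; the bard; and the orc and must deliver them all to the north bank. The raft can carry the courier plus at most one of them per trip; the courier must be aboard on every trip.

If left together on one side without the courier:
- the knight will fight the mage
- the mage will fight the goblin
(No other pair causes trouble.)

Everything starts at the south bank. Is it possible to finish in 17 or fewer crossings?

Yes — this plan uses 15 crossings (≤ 17):
1. Courier goes to the north bank with the mage.  [the south bank: the bard, the dwarf, the goblin, the knight, the orc, the troll | the north bank: the mage]
2. Courier goes back to the south bank alone.  [the south bank: the bard, the dwarf, the goblin, the knight, the orc, the troll | the north bank: the mage]
3. Courier goes to the north bank with the troll.  [the south bank: the bard, the dwarf, the goblin, the knight, the orc | the north bank: the mage, the troll]
4. Courier goes back to the south bank alone.  [the south bank: the bard, the dwarf, the goblin, the knight, the orc | the north bank: the mage, the troll]
5. Courier goes to the north bank with the knight.  [the south bank: the bard, the dwarf, the goblin, the orc | the north bank: the knight, the mage, the troll]
6. Courier goes back to the south bank with the mage.  [the south bank: the bard, the dwarf, the goblin, the mage, the orc | the north bank: the knight, the troll]
7. Courier goes to the north bank with the goblin.  [the south bank: the bard, the dwarf, the mage, the orc | the north bank: the goblin, the knight, the troll]
8. Courier goes back to the south bank alone.  [the south bank: the bard, the dwarf, the mage, the orc | the north bank: the goblin, the knight, the troll]
9. Courier goes to the north bank with the dwarf.  [the south bank: the bard, the mage, the orc | the north bank: the dwarf, the goblin, the knight, the troll]
10. Courier goes back to the south bank alone.  [the south bank: the bard, the mage, the orc | the north bank: the dwarf, the goblin, the knight, the troll]
11. Courier goes to the north bank with the bard.  [the south bank: the mage, the orc | the north bank: the bard, the dwarf, the goblin, the knight, the troll]
12. Courier goes back to the south bank alone.  [the south bank: the mage, the orc | the north bank: the bard, the dwarf, the goblin, the knight, the troll]
13. Courier goes to the north bank with the orc.  [the south bank: the mage | the north bank: the bard, the dwarf, the goblin, the knight, the orc, the troll]
14. Courier goes back to the south bank alone.  [the south bank: the mage | the north bank: the bard, the dwarf, the goblin, the knight, the orc, the troll]
15. Courier goes to the north bank with the mage.  [the south bank: — | the north bank: the bard, the dwarf, the goblin, the knight, the mage, the orc, the troll]

Yes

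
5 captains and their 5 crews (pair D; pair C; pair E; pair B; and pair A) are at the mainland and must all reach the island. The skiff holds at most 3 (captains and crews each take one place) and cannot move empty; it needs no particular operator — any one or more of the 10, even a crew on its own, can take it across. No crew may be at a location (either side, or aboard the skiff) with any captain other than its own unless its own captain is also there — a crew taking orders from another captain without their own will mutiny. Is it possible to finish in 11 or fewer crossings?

Yes — this plan uses 11 crossings (≤ 11):
1. captain D and crew D cross → the island.
2. captain D crosses ← the mainland.
3. crew B, crew C, and crew E cross → the island.
4. crew D crosses ← the mainland.
5. captain B, captain C, and captain E cross → the island.
6. captain C and crew C cross ← the mainland.
7. captain A, captain C, and captain D cross → the island.
8. crew E crosses ← the mainland.
9. crew C and crew D cross → the island.
10. crew D crosses ← the mainland.
11. crew A, crew D, and crew E cross → the island.

Yes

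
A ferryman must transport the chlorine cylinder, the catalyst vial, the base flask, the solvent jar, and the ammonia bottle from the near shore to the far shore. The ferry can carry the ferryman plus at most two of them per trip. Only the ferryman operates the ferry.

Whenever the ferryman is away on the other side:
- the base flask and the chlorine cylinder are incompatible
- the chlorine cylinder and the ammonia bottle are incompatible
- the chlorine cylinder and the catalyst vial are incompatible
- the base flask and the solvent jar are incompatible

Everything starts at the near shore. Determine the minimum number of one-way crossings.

5

Counting alone: the ferryman can take at most 2 across per trip to the far shore, so moving all 5 needs at least 3 loaded trips out, with a return between consecutive ones — at least 5 crossings.
The plan below uses exactly 5 crossings, so it is optimal:
1. Ferryman goes to the far shore with the base flask and the chlorine cylinder.
2. Ferryman goes back to the near shore with the chlorine cylinder.
3. Ferryman goes to the far shore with the ammonia bottle and the catalyst vial.
4. Ferryman goes back to the near shore alone.
5. Ferryman goes to the far shore with the chlorine cylinder and the solvent jar.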